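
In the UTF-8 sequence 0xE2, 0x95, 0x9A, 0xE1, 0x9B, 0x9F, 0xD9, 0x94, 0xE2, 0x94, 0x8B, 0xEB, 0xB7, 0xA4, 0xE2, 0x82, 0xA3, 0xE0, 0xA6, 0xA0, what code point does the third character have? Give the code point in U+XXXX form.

U+0654

Offset 0: leading byte 0xE2 = 11100010 → 3-byte char #1 = E2 95 9A.
Offset 3: leading byte 0xE1 = 11100001 → 3-byte char #2 = E1 9B 9F.
Offset 6: leading byte 0xD9 = 11011001 → 2-byte char #3 = D9 94.
Leading byte 0xD9 = 11011001 matches 110xxxxx → 2-byte sequence.
Byte 1: 0xD9 = 11011001, payload 11001 (5 bits).
Byte 2: 0x94 = 10010100 (10xxxxxx ✓), payload 010100.
Concatenate: 11001010100 = 0x654 (11 bits → U+0654).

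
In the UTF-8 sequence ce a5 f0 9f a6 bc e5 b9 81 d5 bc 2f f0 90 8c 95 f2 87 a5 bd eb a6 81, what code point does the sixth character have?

Offset 0: leading byte 0xCE = 11001110 → 2-byte char #1 = CE A5.
Offset 2: leading byte 0xF0 = 11110000 → 4-byte char #2 = F0 9F A6 BC.
Offset 6: leading byte 0xE5 = 11100101 → 3-byte char #3 = E5 B9 81.
Offset 9: leading byte 0xD5 = 11010101 → 2-byte char #4 = D5 BC.
Offset 11: leading byte 0x2F = 00101111 → 1-byte char #5 = 2F.
Offset 12: leading byte 0xF0 = 11110000 → 4-byte char #6 = F0 90 8C 95.
Leading byte 0xF0 = 11110000 matches 11110xxx → 4-byte sequence.
Byte 1: 0xF0 = 11110000, payload 000 (3 bits).
Byte 2: 0x90 = 10010000 (10xxxxxx ✓), payload 010000.
Byte 3: 0x8C = 10001100 (10xxxxxx ✓), payload 001100.
Byte 4: 0x95 = 10010101 (10xxxxxx ✓), payload 010101.
Concatenate: 000010000001100010101 = 0x10315 (21 bits → U+10315).

U+10315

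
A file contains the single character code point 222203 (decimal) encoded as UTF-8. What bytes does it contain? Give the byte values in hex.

U+363FB = 0x363FB = 222203 decimal. In range U+10000–U+10FFFF → 4-byte form: 11110xxx 10xxxxxx 10xxxxxx 10xxxxxx.
Binary (21 bits): 000110110001111111011.
Split 3+6+6+6: 000 | 110110 | 001111 | 111011.
Byte 1: 11110000 = 0xF0.
Byte 2: 10110110 = 0xB6.
Byte 3: 10001111 = 0x8F.
Byte 4: 10111011 = 0xBB.

F0 B6 8F BB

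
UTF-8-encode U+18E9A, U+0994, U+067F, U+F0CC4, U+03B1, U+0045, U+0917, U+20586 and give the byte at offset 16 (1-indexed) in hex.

1-indexed offset 16 is 0-indexed offset 15.
U+18E9A → 4-byte form F0 98 BA 9A at offsets 0–3.
U+0994 → 3-byte form E0 A6 94 at offsets 4–6.
U+067F → 2-byte form D9 BF at offsets 7–8.
U+F0CC4 → 4-byte form F3 B0 B3 84 at offsets 9–12.
U+03B1 → 2-byte form CE B1 at offsets 13–14.
U+0045 → 1-byte form 45 at offsets 15–15.
Offset 15 falls in char 6's range; it's byte 1 of 45 = 0x45.

0x45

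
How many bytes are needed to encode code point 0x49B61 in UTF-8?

4

U+49B61 = 0x49B61. UTF-8 uses 1 byte below 0x80, 2 below 0x800, 3 below 0x10000, 4 up to 0x10FFFF. 0x49B61 is in U+10000–U+10FFFF → 4 bytes.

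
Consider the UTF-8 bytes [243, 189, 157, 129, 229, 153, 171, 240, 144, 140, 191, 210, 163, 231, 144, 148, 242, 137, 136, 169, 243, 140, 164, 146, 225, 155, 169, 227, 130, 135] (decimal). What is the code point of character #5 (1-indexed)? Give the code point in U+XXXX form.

U+7414

Offset 0: leading byte 0xF3 = 11110011 → 4-byte char #1 = F3 BD 9D 81.
Offset 4: leading byte 0xE5 = 11100101 → 3-byte char #2 = E5 99 AB.
Offset 7: leading byte 0xF0 = 11110000 → 4-byte char #3 = F0 90 8C BF.
Offset 11: leading byte 0xD2 = 11010010 → 2-byte char #4 = D2 A3.
Offset 13: leading byte 0xE7 = 11100111 → 3-byte char #5 = E7 90 94.
Leading byte 0xE7 = 11100111 matches 1110xxxx → 3-byte sequence.
Byte 1: 0xE7 = 11100111, payload 0111 (4 bits).
Byte 2: 0x90 = 10010000 (10xxxxxx ✓), payload 010000.
Byte 3: 0x94 = 10010100 (10xxxxxx ✓), payload 010100.
Concatenate: 0111010000010100 = 0x7414 (16 bits → U+7414).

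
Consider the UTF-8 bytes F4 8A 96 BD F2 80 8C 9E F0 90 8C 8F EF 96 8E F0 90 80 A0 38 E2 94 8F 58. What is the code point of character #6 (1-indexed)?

Offset 0: leading byte 0xF4 = 11110100 → 4-byte char #1 = F4 8A 96 BD.
Offset 4: leading byte 0xF2 = 11110010 → 4-byte char #2 = F2 80 8C 9E.
Offset 8: leading byte 0xF0 = 11110000 → 4-byte char #3 = F0 90 8C 8F.
Offset 12: leading byte 0xEF = 11101111 → 3-byte char #4 = EF 96 8E.
Offset 15: leading byte 0xF0 = 11110000 → 4-byte char #5 = F0 90 80 A0.
Offset 19: leading byte 0x38 = 00111000 → 1-byte char #6 = 38.
Leading byte 0x38 = 00111000 matches 0xxxxxxx → 1-byte sequence.
Byte 1: 0x38 = 00111000, payload 0111000 (7 bits).
Concatenate: 0111000 = 0x38 (7 bits → U+0038).

U+0038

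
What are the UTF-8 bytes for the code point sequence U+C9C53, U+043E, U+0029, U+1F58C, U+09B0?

U+C9C53: 4-byte form → F3 89 B1 93.
U+043E: 2-byte form → D0 BE.
U+0029: 1-byte form → 29.
U+1F58C: 4-byte form → F0 9F 96 8C.
U+09B0: 3-byte form → E0 A6 B0.
Concatenated (14 bytes): F3 89 B1 93 D0 BE 29 F0 9F 96 8C E0 A6 B0.

F3 89 B1 93 D0 BE 29 F0 9F 96 8C E0 A6 B0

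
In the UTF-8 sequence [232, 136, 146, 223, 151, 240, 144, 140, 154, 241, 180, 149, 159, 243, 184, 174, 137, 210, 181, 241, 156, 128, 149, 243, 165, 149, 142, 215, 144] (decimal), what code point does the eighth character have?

Offset 0: leading byte 0xE8 = 11101000 → 3-byte char #1 = E8 88 92.
Offset 3: leading byte 0xDF = 11011111 → 2-byte char #2 = DF 97.
Offset 5: leading byte 0xF0 = 11110000 → 4-byte char #3 = F0 90 8C 9A.
Offset 9: leading byte 0xF1 = 11110001 → 4-byte char #4 = F1 B4 95 9F.
Offset 13: leading byte 0xF3 = 11110011 → 4-byte char #5 = F3 B8 AE 89.
Offset 17: leading byte 0xD2 = 11010010 → 2-byte char #6 = D2 B5.
Offset 19: leading byte 0xF1 = 11110001 → 4-byte char #7 = F1 9C 80 95.
Offset 23: leading byte 0xF3 = 11110011 → 4-byte char #8 = F3 A5 95 8E.
Leading byte 0xF3 = 11110011 matches 11110xxx → 4-byte sequence.
Byte 1: 0xF3 = 11110011, payload 011 (3 bits).
Byte 2: 0xA5 = 10100101 (10xxxxxx ✓), payload 100101.
Byte 3: 0x95 = 10010101 (10xxxxxx ✓), payload 010101.
Byte 4: 0x8E = 10001110 (10xxxxxx ✓), payload 001110.
Concatenate: 011100101010101001110 = 0xE554E (21 bits → U+E554E).

U+E554E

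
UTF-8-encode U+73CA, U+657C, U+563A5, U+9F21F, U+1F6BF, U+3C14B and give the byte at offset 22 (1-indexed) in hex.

1-indexed offset 22 is 0-indexed offset 21.
U+73CA → 3-byte form E7 8F 8A at offsets 0–2.
U+657C → 3-byte form E6 95 BC at offsets 3–5.
U+563A5 → 4-byte form F1 96 8E A5 at offsets 6–9.
U+9F21F → 4-byte form F2 9F 88 9F at offsets 10–13.
U+1F6BF → 4-byte form F0 9F 9A BF at offsets 14–17.
U+3C14B → 4-byte form F0 BC 85 8B at offsets 18–21.
Offset 21 falls in char 6's range; it's byte 4 of F0 BC 85 8B = 0x8B.

0x8B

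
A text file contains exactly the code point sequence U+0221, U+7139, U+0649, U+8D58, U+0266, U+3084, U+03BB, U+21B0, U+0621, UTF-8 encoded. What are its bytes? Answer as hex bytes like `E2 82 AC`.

C8 A1 E7 84 B9 D9 89 E8 B5 98 C9 A6 E3 82 84 CE BB E2 86 B0 D8 A1

U+0221: 2-byte form → C8 A1.
U+7139: 3-byte form → E7 84 B9.
U+0649: 2-byte form → D9 89.
U+8D58: 3-byte form → E8 B5 98.
U+0266: 2-byte form → C9 A6.
U+3084: 3-byte form → E3 82 84.
U+03BB: 2-byte form → CE BB.
U+21B0: 3-byte form → E2 86 B0.
U+0621: 2-byte form → D8 A1.
Concatenated (22 bytes): C8 A1 E7 84 B9 D9 89 E8 B5 98 C9 A6 E3 82 84 CE BB E2 86 B0 D8 A1.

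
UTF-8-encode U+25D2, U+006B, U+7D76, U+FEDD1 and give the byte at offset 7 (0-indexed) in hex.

U+25D2 → 3-byte form E2 97 92 at offsets 0–2.
U+006B → 1-byte form 6B at offsets 3–3.
U+7D76 → 3-byte form E7 B5 B6 at offsets 4–6.
U+FEDD1 → 4-byte form F3 BE B7 91 at offsets 7–10.
Offset 7 falls in char 4's range; it's byte 1 of F3 BE B7 91 = 0xF3.

0xF3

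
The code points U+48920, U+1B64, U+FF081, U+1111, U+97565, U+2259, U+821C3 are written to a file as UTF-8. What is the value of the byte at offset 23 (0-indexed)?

U+48920 → 4-byte form F1 88 A4 A0 at offsets 0–3.
U+1B64 → 3-byte form E1 AD A4 at offsets 4–6.
U+FF081 → 4-byte form F3 BF 82 81 at offsets 7–10.
U+1111 → 3-byte form E1 84 91 at offsets 11–13.
U+97565 → 4-byte form F2 97 95 A5 at offsets 14–17.
U+2259 → 3-byte form E2 89 99 at offsets 18–20.
U+821C3 → 4-byte form F2 82 87 83 at offsets 21–24.
Offset 23 falls in char 7's range; it's byte 3 of F2 82 87 83 = 0x87.

0x87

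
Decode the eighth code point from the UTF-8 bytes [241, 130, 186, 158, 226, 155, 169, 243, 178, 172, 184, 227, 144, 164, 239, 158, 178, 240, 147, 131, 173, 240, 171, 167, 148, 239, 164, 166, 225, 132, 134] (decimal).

Offset 0: leading byte 0xF1 = 11110001 → 4-byte char #1 = F1 82 BA 9E.
Offset 4: leading byte 0xE2 = 11100010 → 3-byte char #2 = E2 9B A9.
Offset 7: leading byte 0xF3 = 11110011 → 4-byte char #3 = F3 B2 AC B8.
Offset 11: leading byte 0xE3 = 11100011 → 3-byte char #4 = E3 90 A4.
Offset 14: leading byte 0xEF = 11101111 → 3-byte char #5 = EF 9E B2.
Offset 17: leading byte 0xF0 = 11110000 → 4-byte char #6 = F0 93 83 AD.
Offset 21: leading byte 0xF0 = 11110000 → 4-byte char #7 = F0 AB A7 94.
Offset 25: leading byte 0xEF = 11101111 → 3-byte char #8 = EF A4 A6.
Leading byte 0xEF = 11101111 matches 1110xxxx → 3-byte sequence.
Byte 1: 0xEF = 11101111, payload 1111 (4 bits).
Byte 2: 0xA4 = 10100100 (10xxxxxx ✓), payload 100100.
Byte 3: 0xA6 = 10100110 (10xxxxxx ✓), payload 100110.
Concatenate: 1111100100100110 = 0xF926 (16 bits → U+F926).

U+F926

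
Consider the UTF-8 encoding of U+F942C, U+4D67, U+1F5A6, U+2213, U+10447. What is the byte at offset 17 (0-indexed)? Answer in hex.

0x87

U+F942C → 4-byte form F3 B9 90 AC at offsets 0–3.
U+4D67 → 3-byte form E4 B5 A7 at offsets 4–6.
U+1F5A6 → 4-byte form F0 9F 96 A6 at offsets 7–10.
U+2213 → 3-byte form E2 88 93 at offsets 11–13.
U+10447 → 4-byte form F0 90 91 87 at offsets 14–17.
Offset 17 falls in char 5's range; it's byte 4 of F0 90 91 87 = 0x87.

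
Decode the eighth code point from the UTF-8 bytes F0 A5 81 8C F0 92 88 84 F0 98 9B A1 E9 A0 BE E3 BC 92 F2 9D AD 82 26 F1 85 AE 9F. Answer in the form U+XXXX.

U+45B9F

Offset 0: leading byte 0xF0 = 11110000 → 4-byte char #1 = F0 A5 81 8C.
Offset 4: leading byte 0xF0 = 11110000 → 4-byte char #2 = F0 92 88 84.
Offset 8: leading byte 0xF0 = 11110000 → 4-byte char #3 = F0 98 9B A1.
Offset 12: leading byte 0xE9 = 11101001 → 3-byte char #4 = E9 A0 BE.
Offset 15: leading byte 0xE3 = 11100011 → 3-byte char #5 = E3 BC 92.
Offset 18: leading byte 0xF2 = 11110010 → 4-byte char #6 = F2 9D AD 82.
Offset 22: leading byte 0x26 = 00100110 → 1-byte char #7 = 26.
Offset 23: leading byte 0xF1 = 11110001 → 4-byte char #8 = F1 85 AE 9F.
Leading byte 0xF1 = 11110001 matches 11110xxx → 4-byte sequence.
Byte 1: 0xF1 = 11110001, payload 001 (3 bits).
Byte 2: 0x85 = 10000101 (10xxxxxx ✓), payload 000101.
Byte 3: 0xAE = 10101110 (10xxxxxx ✓), payload 101110.
Byte 4: 0x9F = 10011111 (10xxxxxx ✓), payload 011111.
Concatenate: 001000101101110011111 = 0x45B9F (21 bits → U+45B9F).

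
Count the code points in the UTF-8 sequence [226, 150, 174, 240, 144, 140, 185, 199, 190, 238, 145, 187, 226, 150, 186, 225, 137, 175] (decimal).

Byte at offset 0: 0xE2 = 11100010 → 3-byte char (#1). Advance 3.
Byte at offset 3: 0xF0 = 11110000 → 4-byte char (#2). Advance 4.
Byte at offset 7: 0xC7 = 11000111 → 2-byte char (#3). Advance 2.
Byte at offset 9: 0xEE = 11101110 → 3-byte char (#4). Advance 3.
Byte at offset 12: 0xE2 = 11100010 → 3-byte char (#5). Advance 3.
Byte at offset 15: 0xE1 = 11100001 → 3-byte char (#6). Advance 3.
Reached end at offset 18 after 6 code points.

6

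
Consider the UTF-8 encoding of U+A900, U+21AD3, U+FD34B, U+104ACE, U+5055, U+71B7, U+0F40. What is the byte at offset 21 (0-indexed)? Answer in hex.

U+A900 → 3-byte form EA A4 80 at offsets 0–2.
U+21AD3 → 4-byte form F0 A1 AB 93 at offsets 3–6.
U+FD34B → 4-byte form F3 BD 8D 8B at offsets 7–10.
U+104ACE → 4-byte form F4 84 AB 8E at offsets 11–14.
U+5055 → 3-byte form E5 81 95 at offsets 15–17.
U+71B7 → 3-byte form E7 86 B7 at offsets 18–20.
U+0F40 → 3-byte form E0 BD 80 at offsets 21–23.
Offset 21 falls in char 7's range; it's byte 1 of E0 BD 80 = 0xE0.

0xE0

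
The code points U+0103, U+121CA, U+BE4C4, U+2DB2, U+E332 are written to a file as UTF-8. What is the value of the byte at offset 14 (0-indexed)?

U+0103 → 2-byte form C4 83 at offsets 0–1.
U+121CA → 4-byte form F0 92 87 8A at offsets 2–5.
U+BE4C4 → 4-byte form F2 BE 93 84 at offsets 6–9.
U+2DB2 → 3-byte form E2 B6 B2 at offsets 10–12.
U+E332 → 3-byte form EE 8C B2 at offsets 13–15.
Offset 14 falls in char 5's range; it's byte 2 of EE 8C B2 = 0x8C.

0x8C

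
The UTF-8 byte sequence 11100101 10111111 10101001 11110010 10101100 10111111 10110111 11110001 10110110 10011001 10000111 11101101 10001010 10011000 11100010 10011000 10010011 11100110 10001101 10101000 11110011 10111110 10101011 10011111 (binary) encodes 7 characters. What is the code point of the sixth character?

Offset 0: leading byte 0xE5 = 11100101 → 3-byte char #1 = E5 BF A9.
Offset 3: leading byte 0xF2 = 11110010 → 4-byte char #2 = F2 AC BF B7.
Offset 7: leading byte 0xF1 = 11110001 → 4-byte char #3 = F1 B6 99 87.
Offset 11: leading byte 0xED = 11101101 → 3-byte char #4 = ED 8A 98.
Offset 14: leading byte 0xE2 = 11100010 → 3-byte char #5 = E2 98 93.
Offset 17: leading byte 0xE6 = 11100110 → 3-byte char #6 = E6 8D A8.
Leading byte 0xE6 = 11100110 matches 1110xxxx → 3-byte sequence.
Byte 1: 0xE6 = 11100110, payload 0110 (4 bits).
Byte 2: 0x8D = 10001101 (10xxxxxx ✓), payload 001101.
Byte 3: 0xA8 = 10101000 (10xxxxxx ✓), payload 101000.
Concatenate: 0110001101101000 = 0x6368 (16 bits → U+6368).

U+6368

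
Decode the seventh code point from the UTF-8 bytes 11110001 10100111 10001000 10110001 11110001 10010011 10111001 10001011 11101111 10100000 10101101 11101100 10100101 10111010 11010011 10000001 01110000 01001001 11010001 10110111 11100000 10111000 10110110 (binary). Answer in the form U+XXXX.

U+0049

Offset 0: leading byte 0xF1 = 11110001 → 4-byte char #1 = F1 A7 88 B1.
Offset 4: leading byte 0xF1 = 11110001 → 4-byte char #2 = F1 93 B9 8B.
Offset 8: leading byte 0xEF = 11101111 → 3-byte char #3 = EF A0 AD.
Offset 11: leading byte 0xEC = 11101100 → 3-byte char #4 = EC A5 BA.
Offset 14: leading byte 0xD3 = 11010011 → 2-byte char #5 = D3 81.
Offset 16: leading byte 0x70 = 01110000 → 1-byte char #6 = 70.
Offset 17: leading byte 0x49 = 01001001 → 1-byte char #7 = 49.
Leading byte 0x49 = 01001001 matches 0xxxxxxx → 1-byte sequence.
Byte 1: 0x49 = 01001001, payload 1001001 (7 bits).
Concatenate: 1001001 = 0x49 (7 bits → U+0049).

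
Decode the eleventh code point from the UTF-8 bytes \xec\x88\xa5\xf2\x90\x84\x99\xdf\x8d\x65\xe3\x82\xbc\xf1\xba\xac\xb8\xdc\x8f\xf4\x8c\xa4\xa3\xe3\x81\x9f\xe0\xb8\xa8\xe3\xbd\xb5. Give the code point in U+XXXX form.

U+3F75

Offset 0: leading byte 0xEC = 11101100 → 3-byte char #1 = EC 88 A5.
Offset 3: leading byte 0xF2 = 11110010 → 4-byte char #2 = F2 90 84 99.
Offset 7: leading byte 0xDF = 11011111 → 2-byte char #3 = DF 8D.
Offset 9: leading byte 0x65 = 01100101 → 1-byte char #4 = 65.
Offset 10: leading byte 0xE3 = 11100011 → 3-byte char #5 = E3 82 BC.
Offset 13: leading byte 0xF1 = 11110001 → 4-byte char #6 = F1 BA AC B8.
Offset 17: leading byte 0xDC = 11011100 → 2-byte char #7 = DC 8F.
Offset 19: leading byte 0xF4 = 11110100 → 4-byte char #8 = F4 8C A4 A3.
Offset 23: leading byte 0xE3 = 11100011 → 3-byte char #9 = E3 81 9F.
Offset 26: leading byte 0xE0 = 11100000 → 3-byte char #10 = E0 B8 A8.
Offset 29: leading byte 0xE3 = 11100011 → 3-byte char #11 = E3 BD B5.
Leading byte 0xE3 = 11100011 matches 1110xxxx → 3-byte sequence.
Byte 1: 0xE3 = 11100011, payload 0011 (4 bits).
Byte 2: 0xBD = 10111101 (10xxxxxx ✓), payload 111101.
Byte 3: 0xB5 = 10110101 (10xxxxxx ✓), payload 110101.
Concatenate: 0011111101110101 = 0x3F75 (16 bits → U+3F75).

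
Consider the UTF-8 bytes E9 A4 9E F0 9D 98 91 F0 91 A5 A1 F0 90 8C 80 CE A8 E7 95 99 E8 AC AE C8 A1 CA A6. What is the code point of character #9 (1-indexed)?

Offset 0: leading byte 0xE9 = 11101001 → 3-byte char #1 = E9 A4 9E.
Offset 3: leading byte 0xF0 = 11110000 → 4-byte char #2 = F0 9D 98 91.
Offset 7: leading byte 0xF0 = 11110000 → 4-byte char #3 = F0 91 A5 A1.
Offset 11: leading byte 0xF0 = 11110000 → 4-byte char #4 = F0 90 8C 80.
Offset 15: leading byte 0xCE = 11001110 → 2-byte char #5 = CE A8.
Offset 17: leading byte 0xE7 = 11100111 → 3-byte char #6 = E7 95 99.
Offset 20: leading byte 0xE8 = 11101000 → 3-byte char #7 = E8 AC AE.
Offset 23: leading byte 0xC8 = 11001000 → 2-byte char #8 = C8 A1.
Offset 25: leading byte 0xCA = 11001010 → 2-byte char #9 = CA A6.
Leading byte 0xCA = 11001010 matches 110xxxxx → 2-byte sequence.
Byte 1: 0xCA = 11001010, payload 01010 (5 bits).
Byte 2: 0xA6 = 10100110 (10xxxxxx ✓), payload 100110.
Concatenate: 01010100110 = 0x2A6 (11 bits → U+02A6).

U+02A6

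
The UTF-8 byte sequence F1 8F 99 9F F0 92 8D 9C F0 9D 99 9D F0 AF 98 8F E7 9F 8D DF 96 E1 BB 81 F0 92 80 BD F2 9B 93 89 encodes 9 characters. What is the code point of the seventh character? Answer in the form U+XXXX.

Offset 0: leading byte 0xF1 = 11110001 → 4-byte char #1 = F1 8F 99 9F.
Offset 4: leading byte 0xF0 = 11110000 → 4-byte char #2 = F0 92 8D 9C.
Offset 8: leading byte 0xF0 = 11110000 → 4-byte char #3 = F0 9D 99 9D.
Offset 12: leading byte 0xF0 = 11110000 → 4-byte char #4 = F0 AF 98 8F.
Offset 16: leading byte 0xE7 = 11100111 → 3-byte char #5 = E7 9F 8D.
Offset 19: leading byte 0xDF = 11011111 → 2-byte char #6 = DF 96.
Offset 21: leading byte 0xE1 = 11100001 → 3-byte char #7 = E1 BB 81.
Leading byte 0xE1 = 11100001 matches 1110xxxx → 3-byte sequence.
Byte 1: 0xE1 = 11100001, payload 0001 (4 bits).
Byte 2: 0xBB = 10111011 (10xxxxxx ✓), payload 111011.
Byte 3: 0x81 = 10000001 (10xxxxxx ✓), payload 000001.
Concatenate: 0001111011000001 = 0x1EC1 (16 bits → U+1EC1).

U+1EC1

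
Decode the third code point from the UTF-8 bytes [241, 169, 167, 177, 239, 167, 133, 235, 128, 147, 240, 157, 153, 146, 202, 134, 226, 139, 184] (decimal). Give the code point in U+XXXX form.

U+B013

Offset 0: leading byte 0xF1 = 11110001 → 4-byte char #1 = F1 A9 A7 B1.
Offset 4: leading byte 0xEF = 11101111 → 3-byte char #2 = EF A7 85.
Offset 7: leading byte 0xEB = 11101011 → 3-byte char #3 = EB 80 93.
Leading byte 0xEB = 11101011 matches 1110xxxx → 3-byte sequence.
Byte 1: 0xEB = 11101011, payload 1011 (4 bits).
Byte 2: 0x80 = 10000000 (10xxxxxx ✓), payload 000000.
Byte 3: 0x93 = 10010011 (10xxxxxx ✓), payload 010011.
Concatenate: 1011000000010011 = 0xB013 (16 bits → U+B013).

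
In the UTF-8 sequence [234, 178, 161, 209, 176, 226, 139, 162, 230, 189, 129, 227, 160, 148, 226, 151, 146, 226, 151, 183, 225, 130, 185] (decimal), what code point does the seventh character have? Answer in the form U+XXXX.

U+25F7

Offset 0: leading byte 0xEA = 11101010 → 3-byte char #1 = EA B2 A1.
Offset 3: leading byte 0xD1 = 11010001 → 2-byte char #2 = D1 B0.
Offset 5: leading byte 0xE2 = 11100010 → 3-byte char #3 = E2 8B A2.
Offset 8: leading byte 0xE6 = 11100110 → 3-byte char #4 = E6 BD 81.
Offset 11: leading byte 0xE3 = 11100011 → 3-byte char #5 = E3 A0 94.
Offset 14: leading byte 0xE2 = 11100010 → 3-byte char #6 = E2 97 92.
Offset 17: leading byte 0xE2 = 11100010 → 3-byte char #7 = E2 97 B7.
Leading byte 0xE2 = 11100010 matches 1110xxxx → 3-byte sequence.
Byte 1: 0xE2 = 11100010, payload 0010 (4 bits).
Byte 2: 0x97 = 10010111 (10xxxxxx ✓), payload 010111.
Byte 3: 0xB7 = 10110111 (10xxxxxx ✓), payload 110111.
Concatenate: 0010010111110111 = 0x25F7 (16 bits → U+25F7).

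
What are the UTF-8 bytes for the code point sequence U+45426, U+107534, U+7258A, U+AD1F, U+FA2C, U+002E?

F1 85 90 A6 F4 87 94 B4 F1 B2 96 8A EA B4 9F EF A8 AC 2E

U+45426: 4-byte form → F1 85 90 A6.
U+107534: 4-byte form → F4 87 94 B4.
U+7258A: 4-byte form → F1 B2 96 8A.
U+AD1F: 3-byte form → EA B4 9F.
U+FA2C: 3-byte form → EF A8 AC.
U+002E: 1-byte form → 2E.
Concatenated (19 bytes): F1 85 90 A6 F4 87 94 B4 F1 B2 96 8A EA B4 9F EF A8 AC 2E.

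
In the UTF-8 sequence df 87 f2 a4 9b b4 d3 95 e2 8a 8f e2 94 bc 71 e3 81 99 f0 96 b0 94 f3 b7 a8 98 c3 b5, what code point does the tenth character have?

U+00F5

Offset 0: leading byte 0xDF = 11011111 → 2-byte char #1 = DF 87.
Offset 2: leading byte 0xF2 = 11110010 → 4-byte char #2 = F2 A4 9B B4.
Offset 6: leading byte 0xD3 = 11010011 → 2-byte char #3 = D3 95.
Offset 8: leading byte 0xE2 = 11100010 → 3-byte char #4 = E2 8A 8F.
Offset 11: leading byte 0xE2 = 11100010 → 3-byte char #5 = E2 94 BC.
Offset 14: leading byte 0x71 = 01110001 → 1-byte char #6 = 71.
Offset 15: leading byte 0xE3 = 11100011 → 3-byte char #7 = E3 81 99.
Offset 18: leading byte 0xF0 = 11110000 → 4-byte char #8 = F0 96 B0 94.
Offset 22: leading byte 0xF3 = 11110011 → 4-byte char #9 = F3 B7 A8 98.
Offset 26: leading byte 0xC3 = 11000011 → 2-byte char #10 = C3 B5.
Leading byte 0xC3 = 11000011 matches 110xxxxx → 2-byte sequence.
Byte 1: 0xC3 = 11000011, payload 00011 (5 bits).
Byte 2: 0xB5 = 10110101 (10xxxxxx ✓), payload 110101.
Concatenate: 00011110101 = 0xF5 (11 bits → U+00F5).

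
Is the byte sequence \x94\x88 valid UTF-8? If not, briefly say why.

invalid (continuation byte with no leading byte)

Byte 0x94 = 10010100 has the form 10xxxxxx — a continuation byte — but there is no preceding leading byte.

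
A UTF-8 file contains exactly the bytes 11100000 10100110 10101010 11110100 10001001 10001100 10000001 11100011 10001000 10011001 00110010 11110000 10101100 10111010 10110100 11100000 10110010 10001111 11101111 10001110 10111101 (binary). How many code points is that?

7

Byte at offset 0: 0xE0 = 11100000 → 3-byte char (#1). Advance 3.
Byte at offset 3: 0xF4 = 11110100 → 4-byte char (#2). Advance 4.
Byte at offset 7: 0xE3 = 11100011 → 3-byte char (#3). Advance 3.
Byte at offset 10: 0x32 = 00110010 → 1-byte char (#4). Advance 1.
Byte at offset 11: 0xF0 = 11110000 → 4-byte char (#5). Advance 4.
Byte at offset 15: 0xE0 = 11100000 → 3-byte char (#6). Advance 3.
Byte at offset 18: 0xEF = 11101111 → 3-byte char (#7). Advance 3.
Reached end at offset 21 after 7 code points.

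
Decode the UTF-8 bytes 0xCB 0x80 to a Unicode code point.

U+02C0

Leading byte 0xCB = 11001011 matches 110xxxxx → 2-byte sequence.
Byte 1: 0xCB = 11001011, payload 01011 (5 bits).
Byte 2: 0x80 = 10000000 (10xxxxxx ✓), payload 000000.
Concatenate: 01011000000 = 0x2C0 (11 bits → U+02C0).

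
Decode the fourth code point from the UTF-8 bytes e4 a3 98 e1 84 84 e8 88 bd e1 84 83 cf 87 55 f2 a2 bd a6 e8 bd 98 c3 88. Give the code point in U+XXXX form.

U+1103

Offset 0: leading byte 0xE4 = 11100100 → 3-byte char #1 = E4 A3 98.
Offset 3: leading byte 0xE1 = 11100001 → 3-byte char #2 = E1 84 84.
Offset 6: leading byte 0xE8 = 11101000 → 3-byte char #3 = E8 88 BD.
Offset 9: leading byte 0xE1 = 11100001 → 3-byte char #4 = E1 84 83.
Leading byte 0xE1 = 11100001 matches 1110xxxx → 3-byte sequence.
Byte 1: 0xE1 = 11100001, payload 0001 (4 bits).
Byte 2: 0x84 = 10000100 (10xxxxxx ✓), payload 000100.
Byte 3: 0x83 = 10000011 (10xxxxxx ✓), payload 000011.
Concatenate: 0001000100000011 = 0x1103 (16 bits → U+1103).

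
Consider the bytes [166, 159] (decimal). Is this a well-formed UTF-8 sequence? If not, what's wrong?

invalid (continuation byte with no leading byte)

Byte 0xA6 = 10100110 has the form 10xxxxxx — a continuation byte — but there is no preceding leading byte.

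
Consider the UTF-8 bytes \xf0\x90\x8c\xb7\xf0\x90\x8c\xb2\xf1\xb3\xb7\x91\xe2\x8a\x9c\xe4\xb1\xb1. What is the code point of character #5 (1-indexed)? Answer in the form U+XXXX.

U+4C71

Offset 0: leading byte 0xF0 = 11110000 → 4-byte char #1 = F0 90 8C B7.
Offset 4: leading byte 0xF0 = 11110000 → 4-byte char #2 = F0 90 8C B2.
Offset 8: leading byte 0xF1 = 11110001 → 4-byte char #3 = F1 B3 B7 91.
Offset 12: leading byte 0xE2 = 11100010 → 3-byte char #4 = E2 8A 9C.
Offset 15: leading byte 0xE4 = 11100100 → 3-byte char #5 = E4 B1 B1.
Leading byte 0xE4 = 11100100 matches 1110xxxx → 3-byte sequence.
Byte 1: 0xE4 = 11100100, payload 0100 (4 bits).
Byte 2: 0xB1 = 10110001 (10xxxxxx ✓), payload 110001.
Byte 3: 0xB1 = 10110001 (10xxxxxx ✓), payload 110001.
Concatenate: 0100110001110001 = 0x4C71 (16 bits → U+4C71).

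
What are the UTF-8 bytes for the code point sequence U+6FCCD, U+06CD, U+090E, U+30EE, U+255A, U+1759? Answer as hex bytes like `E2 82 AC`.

U+6FCCD: 4-byte form → F1 AF B3 8D.
U+06CD: 2-byte form → DB 8D.
U+090E: 3-byte form → E0 A4 8E.
U+30EE: 3-byte form → E3 83 AE.
U+255A: 3-byte form → E2 95 9A.
U+1759: 3-byte form → E1 9D 99.
Concatenated (18 bytes): F1 AF B3 8D DB 8D E0 A4 8E E3 83 AE E2 95 9A E1 9D 99.

F1 AF B3 8D DB 8D E0 A4 8E E3 83 AE E2 95 9A E1 9D 99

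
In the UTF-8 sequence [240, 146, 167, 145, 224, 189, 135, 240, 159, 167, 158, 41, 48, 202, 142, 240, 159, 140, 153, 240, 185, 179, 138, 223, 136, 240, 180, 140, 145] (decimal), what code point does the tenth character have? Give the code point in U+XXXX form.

U+34311

Offset 0: leading byte 0xF0 = 11110000 → 4-byte char #1 = F0 92 A7 91.
Offset 4: leading byte 0xE0 = 11100000 → 3-byte char #2 = E0 BD 87.
Offset 7: leading byte 0xF0 = 11110000 → 4-byte char #3 = F0 9F A7 9E.
Offset 11: leading byte 0x29 = 00101001 → 1-byte char #4 = 29.
Offset 12: leading byte 0x30 = 00110000 → 1-byte char #5 = 30.
Offset 13: leading byte 0xCA = 11001010 → 2-byte char #6 = CA 8E.
Offset 15: leading byte 0xF0 = 11110000 → 4-byte char #7 = F0 9F 8C 99.
Offset 19: leading byte 0xF0 = 11110000 → 4-byte char #8 = F0 B9 B3 8A.
Offset 23: leading byte 0xDF = 11011111 → 2-byte char #9 = DF 88.
Offset 25: leading byte 0xF0 = 11110000 → 4-byte char #10 = F0 B4 8C 91.
Leading byte 0xF0 = 11110000 matches 11110xxx → 4-byte sequence.
Byte 1: 0xF0 = 11110000, payload 000 (3 bits).
Byte 2: 0xB4 = 10110100 (10xxxxxx ✓), payload 110100.
Byte 3: 0x8C = 10001100 (10xxxxxx ✓), payload 001100.
Byte 4: 0x91 = 10010001 (10xxxxxx ✓), payload 010001.
Concatenate: 000110100001100010001 = 0x34311 (21 bits → U+34311).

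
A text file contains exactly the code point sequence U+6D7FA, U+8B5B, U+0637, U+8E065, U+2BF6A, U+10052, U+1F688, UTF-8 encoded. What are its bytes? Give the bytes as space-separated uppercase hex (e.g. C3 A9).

U+6D7FA: 4-byte form → F1 AD 9F BA.
U+8B5B: 3-byte form → E8 AD 9B.
U+0637: 2-byte form → D8 B7.
U+8E065: 4-byte form → F2 8E 81 A5.
U+2BF6A: 4-byte form → F0 AB BD AA.
U+10052: 4-byte form → F0 90 81 92.
U+1F688: 4-byte form → F0 9F 9A 88.
Concatenated (25 bytes): F1 AD 9F BA E8 AD 9B D8 B7 F2 8E 81 A5 F0 AB BD AA F0 90 81 92 F0 9F 9A 88.

F1 AD 9F BA E8 AD 9B D8 B7 F2 8E 81 A5 F0 AB BD AA F0 90 81 92 F0 9F 9A 88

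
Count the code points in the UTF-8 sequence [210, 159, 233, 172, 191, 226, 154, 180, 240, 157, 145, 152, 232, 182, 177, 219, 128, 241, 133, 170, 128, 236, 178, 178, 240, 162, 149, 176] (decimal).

9

Byte at offset 0: 0xD2 = 11010010 → 2-byte char (#1). Advance 2.
Byte at offset 2: 0xE9 = 11101001 → 3-byte char (#2). Advance 3.
Byte at offset 5: 0xE2 = 11100010 → 3-byte char (#3). Advance 3.
Byte at offset 8: 0xF0 = 11110000 → 4-byte char (#4). Advance 4.
Byte at offset 12: 0xE8 = 11101000 → 3-byte char (#5). Advance 3.
Byte at offset 15: 0xDB = 11011011 → 2-byte char (#6). Advance 2.
Byte at offset 17: 0xF1 = 11110001 → 4-byte char (#7). Advance 4.
Byte at offset 21: 0xEC = 11101100 → 3-byte char (#8). Advance 3.
Byte at offset 24: 0xF0 = 11110000 → 4-byte char (#9). Advance 4.
Reached end at offset 28 after 9 code points.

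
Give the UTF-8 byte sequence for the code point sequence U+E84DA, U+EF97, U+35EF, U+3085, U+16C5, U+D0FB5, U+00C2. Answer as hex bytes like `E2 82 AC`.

F3 A8 93 9A EE BE 97 E3 97 AF E3 82 85 E1 9B 85 F3 90 BE B5 C3 82

U+E84DA: 4-byte form → F3 A8 93 9A.
U+EF97: 3-byte form → EE BE 97.
U+35EF: 3-byte form → E3 97 AF.
U+3085: 3-byte form → E3 82 85.
U+16C5: 3-byte form → E1 9B 85.
U+D0FB5: 4-byte form → F3 90 BE B5.
U+00C2: 2-byte form → C3 82.
Concatenated (22 bytes): F3 A8 93 9A EE BE 97 E3 97 AF E3 82 85 E1 9B 85 F3 90 BE B5 C3 82.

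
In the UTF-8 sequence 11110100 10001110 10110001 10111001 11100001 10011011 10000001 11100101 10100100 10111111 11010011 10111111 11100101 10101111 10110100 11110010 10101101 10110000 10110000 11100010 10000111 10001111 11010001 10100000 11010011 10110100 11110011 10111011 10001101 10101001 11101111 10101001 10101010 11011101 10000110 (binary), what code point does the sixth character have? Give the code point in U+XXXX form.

U+ADC30

Offset 0: leading byte 0xF4 = 11110100 → 4-byte char #1 = F4 8E B1 B9.
Offset 4: leading byte 0xE1 = 11100001 → 3-byte char #2 = E1 9B 81.
Offset 7: leading byte 0xE5 = 11100101 → 3-byte char #3 = E5 A4 BF.
Offset 10: leading byte 0xD3 = 11010011 → 2-byte char #4 = D3 BF.
Offset 12: leading byte 0xE5 = 11100101 → 3-byte char #5 = E5 AF B4.
Offset 15: leading byte 0xF2 = 11110010 → 4-byte char #6 = F2 AD B0 B0.
Leading byte 0xF2 = 11110010 matches 11110xxx → 4-byte sequence.
Byte 1: 0xF2 = 11110010, payload 010 (3 bits).
Byte 2: 0xAD = 10101101 (10xxxxxx ✓), payload 101101.
Byte 3: 0xB0 = 10110000 (10xxxxxx ✓), payload 110000.
Byte 4: 0xB0 = 10110000 (10xxxxxx ✓), payload 110000.
Concatenate: 010101101110000110000 = 0xADC30 (21 bits → U+ADC30).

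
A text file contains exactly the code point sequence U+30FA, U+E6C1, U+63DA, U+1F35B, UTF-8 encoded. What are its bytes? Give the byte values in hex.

E3 83 BA EE 9B 81 E6 8F 9A F0 9F 8D 9B

U+30FA: 3-byte form → E3 83 BA.
U+E6C1: 3-byte form → EE 9B 81.
U+63DA: 3-byte form → E6 8F 9A.
U+1F35B: 4-byte form → F0 9F 8D 9B.
Concatenated (13 bytes): E3 83 BA EE 9B 81 E6 8F 9A F0 9F 8D 9B.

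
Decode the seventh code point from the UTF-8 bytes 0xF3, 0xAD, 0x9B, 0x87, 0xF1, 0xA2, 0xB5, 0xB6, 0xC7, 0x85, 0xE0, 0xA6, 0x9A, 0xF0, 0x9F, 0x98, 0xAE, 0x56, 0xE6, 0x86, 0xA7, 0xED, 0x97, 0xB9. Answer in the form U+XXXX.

Offset 0: leading byte 0xF3 = 11110011 → 4-byte char #1 = F3 AD 9B 87.
Offset 4: leading byte 0xF1 = 11110001 → 4-byte char #2 = F1 A2 B5 B6.
Offset 8: leading byte 0xC7 = 11000111 → 2-byte char #3 = C7 85.
Offset 10: leading byte 0xE0 = 11100000 → 3-byte char #4 = E0 A6 9A.
Offset 13: leading byte 0xF0 = 11110000 → 4-byte char #5 = F0 9F 98 AE.
Offset 17: leading byte 0x56 = 01010110 → 1-byte char #6 = 56.
Offset 18: leading byte 0xE6 = 11100110 → 3-byte char #7 = E6 86 A7.
Leading byte 0xE6 = 11100110 matches 1110xxxx → 3-byte sequence.
Byte 1: 0xE6 = 11100110, payload 0110 (4 bits).
Byte 2: 0x86 = 10000110 (10xxxxxx ✓), payload 000110.
Byte 3: 0xA7 = 10100111 (10xxxxxx ✓), payload 100111.
Concatenate: 0110000110100111 = 0x61A7 (16 bits → U+61A7).

U+61A7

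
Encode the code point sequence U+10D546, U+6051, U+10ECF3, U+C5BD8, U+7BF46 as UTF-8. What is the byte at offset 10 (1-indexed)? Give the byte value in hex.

0xB3

1-indexed offset 10 is 0-indexed offset 9.
U+10D546 → 4-byte form F4 8D 95 86 at offsets 0–3.
U+6051 → 3-byte form E6 81 91 at offsets 4–6.
U+10ECF3 → 4-byte form F4 8E B3 B3 at offsets 7–10.
Offset 9 falls in char 3's range; it's byte 3 of F4 8E B3 B3 = 0xB3.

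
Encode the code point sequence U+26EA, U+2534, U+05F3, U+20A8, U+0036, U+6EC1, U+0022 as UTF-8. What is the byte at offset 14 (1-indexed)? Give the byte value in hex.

0xBB

1-indexed offset 14 is 0-indexed offset 13.
U+26EA → 3-byte form E2 9B AA at offsets 0–2.
U+2534 → 3-byte form E2 94 B4 at offsets 3–5.
U+05F3 → 2-byte form D7 B3 at offsets 6–7.
U+20A8 → 3-byte form E2 82 A8 at offsets 8–10.
U+0036 → 1-byte form 36 at offsets 11–11.
U+6EC1 → 3-byte form E6 BB 81 at offsets 12–14.
Offset 13 falls in char 6's range; it's byte 2 of E6 BB 81 = 0xBB.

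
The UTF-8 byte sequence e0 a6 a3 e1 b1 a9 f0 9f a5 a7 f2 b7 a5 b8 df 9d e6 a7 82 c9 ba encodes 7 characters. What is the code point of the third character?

Offset 0: leading byte 0xE0 = 11100000 → 3-byte char #1 = E0 A6 A3.
Offset 3: leading byte 0xE1 = 11100001 → 3-byte char #2 = E1 B1 A9.
Offset 6: leading byte 0xF0 = 11110000 → 4-byte char #3 = F0 9F A5 A7.
Leading byte 0xF0 = 11110000 matches 11110xxx → 4-byte sequence.
Byte 1: 0xF0 = 11110000, payload 000 (3 bits).
Byte 2: 0x9F = 10011111 (10xxxxxx ✓), payload 011111.
Byte 3: 0xA5 = 10100101 (10xxxxxx ✓), payload 100101.
Byte 4: 0xA7 = 10100111 (10xxxxxx ✓), payload 100111.
Concatenate: 000011111100101100111 = 0x1F967 (21 bits → U+1F967).

U+1F967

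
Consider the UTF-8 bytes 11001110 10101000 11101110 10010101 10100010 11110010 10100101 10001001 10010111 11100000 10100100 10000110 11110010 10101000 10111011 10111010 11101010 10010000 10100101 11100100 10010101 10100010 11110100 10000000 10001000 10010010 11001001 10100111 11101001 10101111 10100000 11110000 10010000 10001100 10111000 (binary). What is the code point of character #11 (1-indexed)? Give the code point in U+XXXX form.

Offset 0: leading byte 0xCE = 11001110 → 2-byte char #1 = CE A8.
Offset 2: leading byte 0xEE = 11101110 → 3-byte char #2 = EE 95 A2.
Offset 5: leading byte 0xF2 = 11110010 → 4-byte char #3 = F2 A5 89 97.
Offset 9: leading byte 0xE0 = 11100000 → 3-byte char #4 = E0 A4 86.
Offset 12: leading byte 0xF2 = 11110010 → 4-byte char #5 = F2 A8 BB BA.
Offset 16: leading byte 0xEA = 11101010 → 3-byte char #6 = EA 90 A5.
Offset 19: leading byte 0xE4 = 11100100 → 3-byte char #7 = E4 95 A2.
Offset 22: leading byte 0xF4 = 11110100 → 4-byte char #8 = F4 80 88 92.
Offset 26: leading byte 0xC9 = 11001001 → 2-byte char #9 = C9 A7.
Offset 28: leading byte 0xE9 = 11101001 → 3-byte char #10 = E9 AF A0.
Offset 31: leading byte 0xF0 = 11110000 → 4-byte char #11 = F0 90 8C B8.
Leading byte 0xF0 = 11110000 matches 11110xxx → 4-byte sequence.
Byte 1: 0xF0 = 11110000, payload 000 (3 bits).
Byte 2: 0x90 = 10010000 (10xxxxxx ✓), payload 010000.
Byte 3: 0x8C = 10001100 (10xxxxxx ✓), payload 001100.
Byte 4: 0xB8 = 10111000 (10xxxxxx ✓), payload 111000.
Concatenate: 000010000001100111000 = 0x10338 (21 bits → U+10338).

U+10338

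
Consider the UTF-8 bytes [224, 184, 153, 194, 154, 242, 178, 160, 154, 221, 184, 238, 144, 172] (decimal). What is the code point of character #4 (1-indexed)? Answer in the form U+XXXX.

U+0778

Offset 0: leading byte 0xE0 = 11100000 → 3-byte char #1 = E0 B8 99.
Offset 3: leading byte 0xC2 = 11000010 → 2-byte char #2 = C2 9A.
Offset 5: leading byte 0xF2 = 11110010 → 4-byte char #3 = F2 B2 A0 9A.
Offset 9: leading byte 0xDD = 11011101 → 2-byte char #4 = DD B8.
Leading byte 0xDD = 11011101 matches 110xxxxx → 2-byte sequence.
Byte 1: 0xDD = 11011101, payload 11101 (5 bits).
Byte 2: 0xB8 = 10111000 (10xxxxxx ✓), payload 111000.
Concatenate: 11101111000 = 0x778 (11 bits → U+0778).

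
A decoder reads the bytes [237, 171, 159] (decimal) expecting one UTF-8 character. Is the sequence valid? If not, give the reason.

Structurally a 3-byte sequence; payload = 0xDADF.
But 0xDADF is in U+D800–U+DFFF, the surrogate range. Surrogates are not Unicode scalar values and are forbidden in UTF-8.

invalid (encodes a surrogate (U+D800–U+DFFF))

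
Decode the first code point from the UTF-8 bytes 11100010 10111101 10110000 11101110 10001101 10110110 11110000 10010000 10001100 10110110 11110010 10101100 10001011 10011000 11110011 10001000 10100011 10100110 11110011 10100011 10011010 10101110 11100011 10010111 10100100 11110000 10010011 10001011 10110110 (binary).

U+2F70

Offset 0: leading byte 0xE2 = 11100010 → 3-byte char #1 = E2 BD B0.
Leading byte 0xE2 = 11100010 matches 1110xxxx → 3-byte sequence.
Byte 1: 0xE2 = 11100010, payload 0010 (4 bits).
Byte 2: 0xBD = 10111101 (10xxxxxx ✓), payload 111101.
Byte 3: 0xB0 = 10110000 (10xxxxxx ✓), payload 110000.
Concatenate: 0010111101110000 = 0x2F70 (16 bits → U+2F70).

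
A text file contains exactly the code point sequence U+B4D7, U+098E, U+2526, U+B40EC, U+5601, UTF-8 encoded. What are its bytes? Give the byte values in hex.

EB 93 97 E0 A6 8E E2 94 A6 F2 B4 83 AC E5 98 81

U+B4D7: 3-byte form → EB 93 97.
U+098E: 3-byte form → E0 A6 8E.
U+2526: 3-byte form → E2 94 A6.
U+B40EC: 4-byte form → F2 B4 83 AC.
U+5601: 3-byte form → E5 98 81.
Concatenated (16 bytes): EB 93 97 E0 A6 8E E2 94 A6 F2 B4 83 AC E5 98 81.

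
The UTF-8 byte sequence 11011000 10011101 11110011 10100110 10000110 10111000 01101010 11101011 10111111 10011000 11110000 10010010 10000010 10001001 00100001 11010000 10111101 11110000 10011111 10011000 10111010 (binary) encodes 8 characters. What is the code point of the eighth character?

U+1F63A

Offset 0: leading byte 0xD8 = 11011000 → 2-byte char #1 = D8 9D.
Offset 2: leading byte 0xF3 = 11110011 → 4-byte char #2 = F3 A6 86 B8.
Offset 6: leading byte 0x6A = 01101010 → 1-byte char #3 = 6A.
Offset 7: leading byte 0xEB = 11101011 → 3-byte char #4 = EB BF 98.
Offset 10: leading byte 0xF0 = 11110000 → 4-byte char #5 = F0 92 82 89.
Offset 14: leading byte 0x21 = 00100001 → 1-byte char #6 = 21.
Offset 15: leading byte 0xD0 = 11010000 → 2-byte char #7 = D0 BD.
Offset 17: leading byte 0xF0 = 11110000 → 4-byte char #8 = F0 9F 98 BA.
Leading byte 0xF0 = 11110000 matches 11110xxx → 4-byte sequence.
Byte 1: 0xF0 = 11110000, payload 000 (3 bits).
Byte 2: 0x9F = 10011111 (10xxxxxx ✓), payload 011111.
Byte 3: 0x98 = 10011000 (10xxxxxx ✓), payload 011000.
Byte 4: 0xBA = 10111010 (10xxxxxx ✓), payload 111010.
Concatenate: 000011111011000111010 = 0x1F63A (21 bits → U+1F63A).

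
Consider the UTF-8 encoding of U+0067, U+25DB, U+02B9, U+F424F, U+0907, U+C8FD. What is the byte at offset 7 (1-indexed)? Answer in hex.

0xF3

1-indexed offset 7 is 0-indexed offset 6.
U+0067 → 1-byte form 67 at offsets 0–0.
U+25DB → 3-byte form E2 97 9B at offsets 1–3.
U+02B9 → 2-byte form CA B9 at offsets 4–5.
U+F424F → 4-byte form F3 B4 89 8F at offsets 6–9.
Offset 6 falls in char 4's range; it's byte 1 of F3 B4 89 8F = 0xF3.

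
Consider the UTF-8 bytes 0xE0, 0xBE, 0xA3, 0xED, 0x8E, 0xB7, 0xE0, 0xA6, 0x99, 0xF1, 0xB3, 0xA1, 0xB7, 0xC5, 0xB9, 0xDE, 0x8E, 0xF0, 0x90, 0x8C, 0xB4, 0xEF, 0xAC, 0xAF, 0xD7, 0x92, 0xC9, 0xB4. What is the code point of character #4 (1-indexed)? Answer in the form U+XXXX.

Offset 0: leading byte 0xE0 = 11100000 → 3-byte char #1 = E0 BE A3.
Offset 3: leading byte 0xED = 11101101 → 3-byte char #2 = ED 8E B7.
Offset 6: leading byte 0xE0 = 11100000 → 3-byte char #3 = E0 A6 99.
Offset 9: leading byte 0xF1 = 11110001 → 4-byte char #4 = F1 B3 A1 B7.
Leading byte 0xF1 = 11110001 matches 11110xxx → 4-byte sequence.
Byte 1: 0xF1 = 11110001, payload 001 (3 bits).
Byte 2: 0xB3 = 10110011 (10xxxxxx ✓), payload 110011.
Byte 3: 0xA1 = 10100001 (10xxxxxx ✓), payload 100001.
Byte 4: 0xB7 = 10110111 (10xxxxxx ✓), payload 110111.
Concatenate: 001110011100001110111 = 0x73877 (21 bits → U+73877).

U+73877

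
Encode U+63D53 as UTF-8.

F1 A3 B5 93

U+63D53 = 0x63D53 = 408915 decimal. In range U+10000–U+10FFFF → 4-byte form: 11110xxx 10xxxxxx 10xxxxxx 10xxxxxx.
Binary (21 bits): 001100011110101010011.
Split 3+6+6+6: 001 | 100011 | 110101 | 010011.
Byte 1: 11110001 = 0xF1.
Byte 2: 10100011 = 0xA3.
Byte 3: 10110101 = 0xB5.
Byte 4: 10010011 = 0x93.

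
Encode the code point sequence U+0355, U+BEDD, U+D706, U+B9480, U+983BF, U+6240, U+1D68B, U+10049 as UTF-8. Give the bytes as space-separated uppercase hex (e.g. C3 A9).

U+0355: 2-byte form → CD 95.
U+BEDD: 3-byte form → EB BB 9D.
U+D706: 3-byte form → ED 9C 86.
U+B9480: 4-byte form → F2 B9 92 80.
U+983BF: 4-byte form → F2 98 8E BF.
U+6240: 3-byte form → E6 89 80.
U+1D68B: 4-byte form → F0 9D 9A 8B.
U+10049: 4-byte form → F0 90 81 89.
Concatenated (27 bytes): CD 95 EB BB 9D ED 9C 86 F2 B9 92 80 F2 98 8E BF E6 89 80 F0 9D 9A 8B F0 90 81 89.

CD 95 EB BB 9D ED 9C 86 F2 B9 92 80 F2 98 8E BF E6 89 80 F0 9D 9A 8B F0 90 81 89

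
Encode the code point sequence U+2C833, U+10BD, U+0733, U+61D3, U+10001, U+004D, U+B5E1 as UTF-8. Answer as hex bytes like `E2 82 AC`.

U+2C833: 4-byte form → F0 AC A0 B3.
U+10BD: 3-byte form → E1 82 BD.
U+0733: 2-byte form → DC B3.
U+61D3: 3-byte form → E6 87 93.
U+10001: 4-byte form → F0 90 80 81.
U+004D: 1-byte form → 4D.
U+B5E1: 3-byte form → EB 97 A1.
Concatenated (20 bytes): F0 AC A0 B3 E1 82 BD DC B3 E6 87 93 F0 90 80 81 4D EB 97 A1.

F0 AC A0 B3 E1 82 BD DC B3 E6 87 93 F0 90 80 81 4D EB 97 A1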